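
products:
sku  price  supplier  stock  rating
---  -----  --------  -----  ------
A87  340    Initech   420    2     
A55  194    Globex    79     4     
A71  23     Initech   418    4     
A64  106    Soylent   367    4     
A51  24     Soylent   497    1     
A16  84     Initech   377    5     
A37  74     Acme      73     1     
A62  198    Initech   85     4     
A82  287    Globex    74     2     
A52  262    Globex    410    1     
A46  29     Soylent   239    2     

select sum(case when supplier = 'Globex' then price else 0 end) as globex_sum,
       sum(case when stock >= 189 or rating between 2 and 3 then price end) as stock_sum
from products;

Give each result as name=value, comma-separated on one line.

[globex_sum: supplier = 'Globex']
sku=A87: ✗
sku=A55: ✓ → 194
sku=A71: ✗
sku=A64: ✗
sku=A51: ✗
sku=A16: ✗
sku=A37: ✗
sku=A62: ✗
sku=A82: ✓ → 287
sku=A52: ✓ → 262
sku=A46: ✗
globex_sum = 194 + 287 + 262 = 743
—
[stock_sum: stock >= 189 or rating between 2 and 3]
sku=A87: ✓ → 340
sku=A55: ✗
sku=A71: ✓ → 23
sku=A64: ✓ → 106
sku=A51: ✓ → 24
sku=A16: ✓ → 84
sku=A37: ✗
sku=A62: ✗
sku=A82: ✓ → 287
sku=A52: ✓ → 262
sku=A46: ✓ → 29
stock_sum = 340 + 23 + 106 + 24 + 84 + 287 + 262 + 29 = 1155

globex_sum=743, stock_sum=1155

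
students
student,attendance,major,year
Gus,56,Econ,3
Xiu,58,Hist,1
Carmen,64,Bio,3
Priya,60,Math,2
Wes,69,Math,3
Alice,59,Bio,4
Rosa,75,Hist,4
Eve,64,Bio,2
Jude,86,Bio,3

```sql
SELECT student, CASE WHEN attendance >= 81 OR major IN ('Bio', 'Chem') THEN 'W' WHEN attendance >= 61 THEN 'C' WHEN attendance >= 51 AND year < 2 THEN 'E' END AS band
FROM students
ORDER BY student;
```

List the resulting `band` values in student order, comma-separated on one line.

W, W, W, NULL, W, NULL, C, C, E

student=Alice: attendance >= 81 OR major IN ('Bio', 'Chem') → W
student=Carmen: attendance >= 81 OR major IN ('Bio', 'Chem') → W
student=Eve: attendance >= 81 OR major IN ('Bio', 'Chem') → W
student=Gus: (no match → NULL) → NULL
student=Jude: attendance >= 81 OR major IN ('Bio', 'Chem') → W
student=Priya: (no match → NULL) → NULL
student=Rosa: attendance >= 61 → C
student=Wes: attendance >= 61 → C
student=Xiu: attendance >= 51 AND year < 2 → E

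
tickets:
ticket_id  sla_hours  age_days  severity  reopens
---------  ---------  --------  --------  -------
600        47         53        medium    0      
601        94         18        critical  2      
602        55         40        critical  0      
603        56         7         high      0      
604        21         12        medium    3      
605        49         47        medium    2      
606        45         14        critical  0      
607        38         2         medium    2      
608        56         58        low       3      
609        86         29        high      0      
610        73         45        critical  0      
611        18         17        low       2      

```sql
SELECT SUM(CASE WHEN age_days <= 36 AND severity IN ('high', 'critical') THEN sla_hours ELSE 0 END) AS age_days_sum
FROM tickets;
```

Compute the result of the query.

281

ticket_id=600: ✗
ticket_id=601: ✓ → 94
ticket_id=602: ✗
ticket_id=603: ✓ → 56
ticket_id=604: ✗
ticket_id=605: ✗
ticket_id=606: ✓ → 45
ticket_id=607: ✗
ticket_id=608: ✗
ticket_id=609: ✓ → 86
ticket_id=610: ✗
ticket_id=611: ✗
age_days_sum = 94 + 56 + 45 + 86 = 281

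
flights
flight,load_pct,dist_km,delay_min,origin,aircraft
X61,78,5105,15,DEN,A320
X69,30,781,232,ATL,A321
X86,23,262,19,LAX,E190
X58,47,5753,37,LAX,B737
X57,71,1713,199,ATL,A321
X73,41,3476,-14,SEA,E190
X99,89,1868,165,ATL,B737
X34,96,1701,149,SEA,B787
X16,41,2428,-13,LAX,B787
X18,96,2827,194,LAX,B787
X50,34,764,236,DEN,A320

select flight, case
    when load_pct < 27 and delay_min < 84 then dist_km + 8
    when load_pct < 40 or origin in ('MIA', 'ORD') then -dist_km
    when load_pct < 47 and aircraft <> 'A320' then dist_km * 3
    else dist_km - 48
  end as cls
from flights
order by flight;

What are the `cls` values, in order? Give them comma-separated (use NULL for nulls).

7284, 2779, 1653, -764, 1665, 5705, 5057, -781, 10428, 270, 1820

flight=X16: load_pct < 47 and aircraft <> 'A320' → 7284
flight=X18: ELSE → 2779
flight=X34: ELSE → 1653
flight=X50: load_pct < 40 or origin in ('MIA', 'ORD') → -764
flight=X57: ELSE → 1665
flight=X58: ELSE → 5705
flight=X61: ELSE → 5057
flight=X69: load_pct < 40 or origin in ('MIA', 'ORD') → -781
flight=X73: load_pct < 47 and aircraft <> 'A320' → 10428
flight=X86: load_pct < 27 and delay_min < 84 → 270
flight=X99: ELSE → 1820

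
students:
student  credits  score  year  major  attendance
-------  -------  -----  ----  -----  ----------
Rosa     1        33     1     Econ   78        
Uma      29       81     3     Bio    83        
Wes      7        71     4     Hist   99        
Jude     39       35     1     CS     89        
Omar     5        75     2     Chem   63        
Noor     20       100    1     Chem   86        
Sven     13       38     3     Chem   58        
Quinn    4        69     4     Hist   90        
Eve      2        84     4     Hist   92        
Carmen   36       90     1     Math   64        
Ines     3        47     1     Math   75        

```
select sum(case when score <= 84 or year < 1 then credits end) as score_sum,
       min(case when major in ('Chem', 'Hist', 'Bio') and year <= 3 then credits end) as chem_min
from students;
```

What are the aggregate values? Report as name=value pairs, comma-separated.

score_sum=103, chem_min=5

[score_sum: score <= 84 or year < 1]
student=Rosa: ✓ → 1
student=Uma: ✓ → 29
student=Wes: ✓ → 7
student=Jude: ✓ → 39
student=Omar: ✓ → 5
student=Noor: ✗
student=Sven: ✓ → 13
student=Quinn: ✓ → 4
student=Eve: ✓ → 2
student=Carmen: ✗
student=Ines: ✓ → 3
score_sum = 1 + 29 + 7 + 39 + 5 + 13 + 4 + 2 + 3 = 103
—
[chem_min: major in ('Chem', 'Hist', 'Bio') and year <= 3]
student=Rosa: ✗
student=Uma: ✓ → 29
student=Wes: ✗
student=Jude: ✗
student=Omar: ✓ → 5
student=Noor: ✓ → 20
student=Sven: ✓ → 13
student=Quinn: ✗
student=Eve: ✗
student=Carmen: ✗
student=Ines: ✗
chem_min = MIN(29, 5, 20, 13) = 5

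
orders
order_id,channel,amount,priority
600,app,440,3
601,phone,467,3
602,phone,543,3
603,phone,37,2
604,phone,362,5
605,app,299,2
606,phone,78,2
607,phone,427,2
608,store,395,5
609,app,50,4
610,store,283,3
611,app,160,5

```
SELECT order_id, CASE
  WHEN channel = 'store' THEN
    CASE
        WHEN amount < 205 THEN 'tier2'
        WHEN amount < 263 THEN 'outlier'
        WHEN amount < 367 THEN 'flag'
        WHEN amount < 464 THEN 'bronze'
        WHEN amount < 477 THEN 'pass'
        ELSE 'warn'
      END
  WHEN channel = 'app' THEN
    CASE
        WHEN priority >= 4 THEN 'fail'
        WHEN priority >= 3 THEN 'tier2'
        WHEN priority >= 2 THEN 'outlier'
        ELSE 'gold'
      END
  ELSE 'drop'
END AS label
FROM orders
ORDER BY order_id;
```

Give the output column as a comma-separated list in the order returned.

tier2, drop, drop, drop, drop, outlier, drop, drop, bronze, fail, flag, fail

order_id=600: channel='app' → inner[priority >= 3] → tier2
order_id=601: channel='phone' → outer ELSE → drop
order_id=602: channel='phone' → outer ELSE → drop
order_id=603: channel='phone' → outer ELSE → drop
order_id=604: channel='phone' → outer ELSE → drop
order_id=605: channel='app' → inner[priority >= 2] → outlier
order_id=606: channel='phone' → outer ELSE → drop
order_id=607: channel='phone' → outer ELSE → drop
order_id=608: channel='store' → inner[amount < 464] → bronze
order_id=609: channel='app' → inner[priority >= 4] → fail
order_id=610: channel='store' → inner[amount < 367] → flag
order_id=611: channel='app' → inner[priority >= 4] → fail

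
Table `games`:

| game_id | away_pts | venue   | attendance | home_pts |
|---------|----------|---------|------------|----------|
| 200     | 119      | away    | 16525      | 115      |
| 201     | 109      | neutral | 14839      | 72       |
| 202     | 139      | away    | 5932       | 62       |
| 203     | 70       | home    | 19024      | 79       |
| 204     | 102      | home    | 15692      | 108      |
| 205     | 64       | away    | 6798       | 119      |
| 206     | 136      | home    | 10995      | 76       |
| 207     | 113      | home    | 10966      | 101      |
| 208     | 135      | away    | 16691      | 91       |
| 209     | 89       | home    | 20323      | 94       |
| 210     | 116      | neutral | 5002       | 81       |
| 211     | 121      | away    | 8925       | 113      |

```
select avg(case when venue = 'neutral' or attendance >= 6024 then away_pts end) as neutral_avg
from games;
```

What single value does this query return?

106.7272727273

game_id=200: ✓ → 119
game_id=201: ✓ → 109
game_id=202: ✗
game_id=203: ✓ → 70
game_id=204: ✓ → 102
game_id=205: ✓ → 64
game_id=206: ✓ → 136
game_id=207: ✓ → 113
game_id=208: ✓ → 135
game_id=209: ✓ → 89
game_id=210: ✓ → 116
game_id=211: ✓ → 121
neutral_avg = (119 + 109 + 70 + 102 + 64 + 136 + 113 + 135 + 89 + 116 + 121) / 11 = 106.7272727273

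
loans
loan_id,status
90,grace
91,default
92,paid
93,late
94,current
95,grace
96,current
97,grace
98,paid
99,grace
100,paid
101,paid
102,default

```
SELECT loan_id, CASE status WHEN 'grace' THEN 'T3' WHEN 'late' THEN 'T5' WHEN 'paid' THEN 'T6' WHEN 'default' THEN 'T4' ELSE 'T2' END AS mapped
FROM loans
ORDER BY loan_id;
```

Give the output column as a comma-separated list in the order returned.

T3, T4, T6, T5, T2, T3, T2, T3, T6, T3, T6, T6, T4

loan_id=90: status='grace' → T3
loan_id=91: status='default' → T4
loan_id=92: status='paid' → T6
loan_id=93: status='late' → T5
loan_id=94: ELSE → T2
loan_id=95: status='grace' → T3
loan_id=96: ELSE → T2
loan_id=97: status='grace' → T3
loan_id=98: status='paid' → T6
loan_id=99: status='grace' → T3
loan_id=100: status='paid' → T6
loan_id=101: status='paid' → T6
loan_id=102: status='default' → T4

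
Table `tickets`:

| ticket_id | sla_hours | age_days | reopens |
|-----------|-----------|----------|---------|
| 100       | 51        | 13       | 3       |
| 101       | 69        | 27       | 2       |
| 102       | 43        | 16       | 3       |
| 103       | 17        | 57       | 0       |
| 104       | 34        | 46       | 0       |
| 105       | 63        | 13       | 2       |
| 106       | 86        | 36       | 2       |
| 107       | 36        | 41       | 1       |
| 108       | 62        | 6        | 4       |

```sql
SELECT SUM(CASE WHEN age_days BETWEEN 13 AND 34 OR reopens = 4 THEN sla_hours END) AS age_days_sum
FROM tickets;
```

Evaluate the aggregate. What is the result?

288

ticket_id=100: ✓ → 51
ticket_id=101: ✓ → 69
ticket_id=102: ✓ → 43
ticket_id=103: ✗
ticket_id=104: ✗
ticket_id=105: ✓ → 63
ticket_id=106: ✗
ticket_id=107: ✗
ticket_id=108: ✓ → 62
age_days_sum = 51 + 69 + 43 + 63 + 62 = 288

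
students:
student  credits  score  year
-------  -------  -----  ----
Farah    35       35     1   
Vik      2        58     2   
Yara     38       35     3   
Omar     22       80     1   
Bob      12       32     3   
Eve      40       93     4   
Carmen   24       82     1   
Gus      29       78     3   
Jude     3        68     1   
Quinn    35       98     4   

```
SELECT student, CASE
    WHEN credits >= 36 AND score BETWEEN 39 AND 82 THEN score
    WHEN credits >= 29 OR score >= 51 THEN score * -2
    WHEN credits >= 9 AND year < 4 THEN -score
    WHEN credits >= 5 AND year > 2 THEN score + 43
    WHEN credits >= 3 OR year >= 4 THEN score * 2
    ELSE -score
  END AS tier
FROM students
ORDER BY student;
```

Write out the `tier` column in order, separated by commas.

-32, -164, -186, -70, -156, -136, -160, -196, -116, -70

student=Bob: credits >= 9 AND year < 4 → -32
student=Carmen: credits >= 29 OR score >= 51 → -164
student=Eve: credits >= 29 OR score >= 51 → -186
student=Farah: credits >= 29 OR score >= 51 → -70
student=Gus: credits >= 29 OR score >= 51 → -156
student=Jude: credits >= 29 OR score >= 51 → -136
student=Omar: credits >= 29 OR score >= 51 → -160
student=Quinn: credits >= 29 OR score >= 51 → -196
student=Vik: credits >= 29 OR score >= 51 → -116
student=Yara: credits >= 29 OR score >= 51 → -70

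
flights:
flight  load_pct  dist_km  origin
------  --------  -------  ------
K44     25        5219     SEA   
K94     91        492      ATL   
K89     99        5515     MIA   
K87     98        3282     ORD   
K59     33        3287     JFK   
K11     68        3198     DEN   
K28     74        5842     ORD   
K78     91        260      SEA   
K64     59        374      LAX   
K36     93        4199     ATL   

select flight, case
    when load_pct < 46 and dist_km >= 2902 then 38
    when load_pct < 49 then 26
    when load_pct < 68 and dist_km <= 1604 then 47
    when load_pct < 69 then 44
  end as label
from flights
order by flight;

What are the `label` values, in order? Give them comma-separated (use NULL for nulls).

44, NULL, NULL, 38, 38, 47, NULL, NULL, NULL, NULL

flight=K11: load_pct < 69 → 44
flight=K28: (no match → NULL) → NULL
flight=K36: (no match → NULL) → NULL
flight=K44: load_pct < 46 and dist_km >= 2902 → 38
flight=K59: load_pct < 46 and dist_km >= 2902 → 38
flight=K64: load_pct < 68 and dist_km <= 1604 → 47
flight=K78: (no match → NULL) → NULL
flight=K87: (no match → NULL) → NULL
flight=K89: (no match → NULL) → NULL
flight=K94: (no match → NULL) → NULL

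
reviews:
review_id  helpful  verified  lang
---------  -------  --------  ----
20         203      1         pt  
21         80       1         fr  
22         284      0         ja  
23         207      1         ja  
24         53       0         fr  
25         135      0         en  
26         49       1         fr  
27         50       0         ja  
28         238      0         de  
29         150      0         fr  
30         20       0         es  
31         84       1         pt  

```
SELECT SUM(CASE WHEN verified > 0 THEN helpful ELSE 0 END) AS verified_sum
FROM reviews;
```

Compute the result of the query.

623

review_id=20: ✓ → 203
review_id=21: ✓ → 80
review_id=22: ✗
review_id=23: ✓ → 207
review_id=24: ✗
review_id=25: ✗
review_id=26: ✓ → 49
review_id=27: ✗
review_id=28: ✗
review_id=29: ✗
review_id=30: ✗
review_id=31: ✓ → 84
verified_sum = 203 + 80 + 207 + 49 + 84 = 623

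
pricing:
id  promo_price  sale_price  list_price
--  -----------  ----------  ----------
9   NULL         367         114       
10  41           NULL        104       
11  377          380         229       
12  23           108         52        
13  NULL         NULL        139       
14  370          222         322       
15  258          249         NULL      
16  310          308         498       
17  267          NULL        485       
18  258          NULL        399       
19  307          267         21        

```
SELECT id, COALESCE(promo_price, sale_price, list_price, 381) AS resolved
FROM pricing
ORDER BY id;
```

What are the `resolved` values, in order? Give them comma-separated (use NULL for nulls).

id=9: promo_price=NULL, sale_price=367 → 367
id=10: promo_price=41 → 41
id=11: promo_price=377 → 377
id=12: promo_price=23 → 23
id=13: promo_price=NULL, sale_price=NULL, list_price=139 → 139
id=14: promo_price=370 → 370
id=15: promo_price=258 → 258
id=16: promo_price=310 → 310
id=17: promo_price=267 → 267
id=18: promo_price=258 → 258
id=19: promo_price=307 → 307

367, 41, 377, 23, 139, 370, 258, 310, 267, 258, 307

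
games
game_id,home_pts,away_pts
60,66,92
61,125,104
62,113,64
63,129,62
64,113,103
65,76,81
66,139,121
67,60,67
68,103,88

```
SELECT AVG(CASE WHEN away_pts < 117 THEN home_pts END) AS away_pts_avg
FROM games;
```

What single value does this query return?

98.125

game_id=60: ✓ → 66
game_id=61: ✓ → 125
game_id=62: ✓ → 113
game_id=63: ✓ → 129
game_id=64: ✓ → 113
game_id=65: ✓ → 76
game_id=66: ✗
game_id=67: ✓ → 60
game_id=68: ✓ → 103
away_pts_avg = (66 + 125 + 113 + 129 + 113 + 76 + 60 + 103) / 8 = 98.125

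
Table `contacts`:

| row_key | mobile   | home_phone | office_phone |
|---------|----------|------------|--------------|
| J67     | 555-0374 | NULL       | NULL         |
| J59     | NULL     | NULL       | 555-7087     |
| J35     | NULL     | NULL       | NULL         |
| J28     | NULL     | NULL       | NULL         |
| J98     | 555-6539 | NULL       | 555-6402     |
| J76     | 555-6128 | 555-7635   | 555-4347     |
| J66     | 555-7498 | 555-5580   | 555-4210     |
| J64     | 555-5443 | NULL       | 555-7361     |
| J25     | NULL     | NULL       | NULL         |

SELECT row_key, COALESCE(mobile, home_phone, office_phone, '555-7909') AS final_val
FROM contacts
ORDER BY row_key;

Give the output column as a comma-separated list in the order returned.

555-7909, 555-7909, 555-7909, 555-7087, 555-5443, 555-7498, 555-0374, 555-6128, 555-6539

row_key=J25: mobile=NULL, home_phone=NULL, office_phone=NULL, → literal 555-7909 → 555-7909
row_key=J28: mobile=NULL, home_phone=NULL, office_phone=NULL, → literal 555-7909 → 555-7909
row_key=J35: mobile=NULL, home_phone=NULL, office_phone=NULL, → literal 555-7909 → 555-7909
row_key=J59: mobile=NULL, home_phone=NULL, office_phone=555-7087 → 555-7087
row_key=J64: mobile=555-5443 → 555-5443
row_key=J66: mobile=555-7498 → 555-7498
row_key=J67: mobile=555-0374 → 555-0374
row_key=J76: mobile=555-6128 → 555-6128
row_key=J98: mobile=555-6539 → 555-6539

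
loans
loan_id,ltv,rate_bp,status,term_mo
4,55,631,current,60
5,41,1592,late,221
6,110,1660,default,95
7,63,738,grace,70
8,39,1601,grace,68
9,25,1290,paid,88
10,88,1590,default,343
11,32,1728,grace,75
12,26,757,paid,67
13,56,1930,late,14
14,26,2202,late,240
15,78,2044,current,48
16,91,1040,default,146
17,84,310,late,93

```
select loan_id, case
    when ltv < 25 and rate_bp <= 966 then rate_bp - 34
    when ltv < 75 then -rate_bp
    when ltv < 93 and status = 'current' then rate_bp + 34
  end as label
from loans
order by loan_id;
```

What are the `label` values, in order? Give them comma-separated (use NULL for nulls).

loan_id=4: ltv < 75 → -631
loan_id=5: ltv < 75 → -1592
loan_id=6: (no match → NULL) → NULL
loan_id=7: ltv < 75 → -738
loan_id=8: ltv < 75 → -1601
loan_id=9: ltv < 75 → -1290
loan_id=10: (no match → NULL) → NULL
loan_id=11: ltv < 75 → -1728
loan_id=12: ltv < 75 → -757
loan_id=13: ltv < 75 → -1930
loan_id=14: ltv < 75 → -2202
loan_id=15: ltv < 93 and status = 'current' → 2078
loan_id=16: (no match → NULL) → NULL
loan_id=17: (no match → NULL) → NULL

-631, -1592, NULL, -738, -1601, -1290, NULL, -1728, -757, -1930, -2202, 2078, NULL, NULL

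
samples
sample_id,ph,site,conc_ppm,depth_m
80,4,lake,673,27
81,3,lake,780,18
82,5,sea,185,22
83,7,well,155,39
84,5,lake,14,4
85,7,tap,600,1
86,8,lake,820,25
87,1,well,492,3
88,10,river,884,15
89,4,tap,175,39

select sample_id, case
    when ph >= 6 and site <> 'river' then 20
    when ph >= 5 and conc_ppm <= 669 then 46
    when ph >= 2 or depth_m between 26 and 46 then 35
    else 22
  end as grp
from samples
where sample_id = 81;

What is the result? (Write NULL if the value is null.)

35

sample_id = 81: ph=3, site=lake, conc_ppm=780, depth_m=18.
ph >= 6 and site <> 'river' → false
ph >= 5 and conc_ppm <= 669 → false
ph >= 2 or depth_m between 26 and 46 → true → 35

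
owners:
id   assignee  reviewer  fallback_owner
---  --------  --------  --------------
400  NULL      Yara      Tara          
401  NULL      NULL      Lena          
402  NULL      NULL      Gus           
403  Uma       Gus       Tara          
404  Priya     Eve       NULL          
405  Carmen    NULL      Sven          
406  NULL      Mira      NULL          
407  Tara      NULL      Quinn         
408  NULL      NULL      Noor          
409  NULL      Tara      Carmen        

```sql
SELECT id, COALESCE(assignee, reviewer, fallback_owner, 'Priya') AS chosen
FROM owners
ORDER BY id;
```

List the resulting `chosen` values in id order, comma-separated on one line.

Yara, Lena, Gus, Uma, Priya, Carmen, Mira, Tara, Noor, Tara

id=400: assignee=NULL, reviewer=Yara → Yara
id=401: assignee=NULL, reviewer=NULL, fallback_owner=Lena → Lena
id=402: assignee=NULL, reviewer=NULL, fallback_owner=Gus → Gus
id=403: assignee=Uma → Uma
id=404: assignee=Priya → Priya
id=405: assignee=Carmen → Carmen
id=406: assignee=NULL, reviewer=Mira → Mira
id=407: assignee=Tara → Tara
id=408: assignee=NULL, reviewer=NULL, fallback_owner=Noor → Noor
id=409: assignee=NULL, reviewer=Tara → Tara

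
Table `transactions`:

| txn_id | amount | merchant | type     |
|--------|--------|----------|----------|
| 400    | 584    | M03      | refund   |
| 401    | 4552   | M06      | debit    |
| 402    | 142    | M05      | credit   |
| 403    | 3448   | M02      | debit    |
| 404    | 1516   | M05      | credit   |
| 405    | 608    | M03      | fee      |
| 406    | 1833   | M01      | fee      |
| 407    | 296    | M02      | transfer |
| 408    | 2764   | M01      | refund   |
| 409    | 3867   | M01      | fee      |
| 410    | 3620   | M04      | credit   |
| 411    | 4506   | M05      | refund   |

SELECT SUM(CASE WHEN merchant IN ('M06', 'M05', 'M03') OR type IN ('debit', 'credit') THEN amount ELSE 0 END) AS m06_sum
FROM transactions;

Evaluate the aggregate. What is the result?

txn_id=400: ✓ → 584
txn_id=401: ✓ → 4552
txn_id=402: ✓ → 142
txn_id=403: ✓ → 3448
txn_id=404: ✓ → 1516
txn_id=405: ✓ → 608
txn_id=406: ✗
txn_id=407: ✗
txn_id=408: ✗
txn_id=409: ✗
txn_id=410: ✓ → 3620
txn_id=411: ✓ → 4506
m06_sum = 584 + 4552 + 142 + 3448 + 1516 + 608 + 3620 + 4506 = 18976

18976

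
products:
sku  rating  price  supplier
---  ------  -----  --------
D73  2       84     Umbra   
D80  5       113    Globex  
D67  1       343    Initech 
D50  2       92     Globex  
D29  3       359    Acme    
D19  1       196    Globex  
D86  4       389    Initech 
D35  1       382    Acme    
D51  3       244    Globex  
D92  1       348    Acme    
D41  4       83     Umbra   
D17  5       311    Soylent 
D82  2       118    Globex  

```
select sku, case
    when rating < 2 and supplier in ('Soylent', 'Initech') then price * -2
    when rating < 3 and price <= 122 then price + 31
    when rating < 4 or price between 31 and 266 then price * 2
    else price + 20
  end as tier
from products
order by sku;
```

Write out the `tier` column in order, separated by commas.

sku=D17: ELSE → 331
sku=D19: rating < 4 or price between 31 and 266 → 392
sku=D29: rating < 4 or price between 31 and 266 → 718
sku=D35: rating < 4 or price between 31 and 266 → 764
sku=D41: rating < 4 or price between 31 and 266 → 166
sku=D50: rating < 3 and price <= 122 → 123
sku=D51: rating < 4 or price between 31 and 266 → 488
sku=D67: rating < 2 and supplier in ('Soylent', 'Initech') → -686
sku=D73: rating < 3 and price <= 122 → 115
sku=D80: rating < 4 or price between 31 and 266 → 226
sku=D82: rating < 3 and price <= 122 → 149
sku=D86: ELSE → 409
sku=D92: rating < 4 or price between 31 and 266 → 696

331, 392, 718, 764, 166, 123, 488, -686, 115, 226, 149, 409, 696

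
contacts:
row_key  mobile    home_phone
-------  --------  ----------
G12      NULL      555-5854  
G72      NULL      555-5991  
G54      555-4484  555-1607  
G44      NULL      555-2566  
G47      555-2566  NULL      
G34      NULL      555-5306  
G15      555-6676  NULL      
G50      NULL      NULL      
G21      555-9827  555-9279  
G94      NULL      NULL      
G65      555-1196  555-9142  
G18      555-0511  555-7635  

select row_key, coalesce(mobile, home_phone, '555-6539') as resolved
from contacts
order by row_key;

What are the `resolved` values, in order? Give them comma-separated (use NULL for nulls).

row_key=G12: mobile=NULL, home_phone=555-5854 → 555-5854
row_key=G15: mobile=555-6676 → 555-6676
row_key=G18: mobile=555-0511 → 555-0511
row_key=G21: mobile=555-9827 → 555-9827
row_key=G34: mobile=NULL, home_phone=555-5306 → 555-5306
row_key=G44: mobile=NULL, home_phone=555-2566 → 555-2566
row_key=G47: mobile=555-2566 → 555-2566
row_key=G50: mobile=NULL, home_phone=NULL, → literal 555-6539 → 555-6539
row_key=G54: mobile=555-4484 → 555-4484
row_key=G65: mobile=555-1196 → 555-1196
row_key=G72: mobile=NULL, home_phone=555-5991 → 555-5991
row_key=G94: mobile=NULL, home_phone=NULL, → literal 555-6539 → 555-6539

555-5854, 555-6676, 555-0511, 555-9827, 555-5306, 555-2566, 555-2566, 555-6539, 555-4484, 555-1196, 555-5991, 555-6539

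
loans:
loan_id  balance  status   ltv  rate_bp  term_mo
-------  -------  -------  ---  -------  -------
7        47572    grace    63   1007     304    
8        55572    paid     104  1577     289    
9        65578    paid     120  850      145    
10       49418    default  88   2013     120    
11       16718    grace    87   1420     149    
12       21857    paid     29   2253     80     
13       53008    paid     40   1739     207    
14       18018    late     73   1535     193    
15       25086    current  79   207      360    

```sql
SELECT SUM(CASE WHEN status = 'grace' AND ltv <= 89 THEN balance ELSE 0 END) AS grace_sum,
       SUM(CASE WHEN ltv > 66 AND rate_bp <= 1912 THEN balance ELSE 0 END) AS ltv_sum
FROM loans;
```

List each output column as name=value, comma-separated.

grace_sum=64290, ltv_sum=180972

[grace_sum: status = 'grace' AND ltv <= 89]
loan_id=7: ✓ → 47572
loan_id=8: ✗
loan_id=9: ✗
loan_id=10: ✗
loan_id=11: ✓ → 16718
loan_id=12: ✗
loan_id=13: ✗
loan_id=14: ✗
loan_id=15: ✗
grace_sum = 47572 + 16718 = 64290
—
[ltv_sum: ltv > 66 AND rate_bp <= 1912]
loan_id=7: ✗
loan_id=8: ✓ → 55572
loan_id=9: ✓ → 65578
loan_id=10: ✗
loan_id=11: ✓ → 16718
loan_id=12: ✗
loan_id=13: ✗
loan_id=14: ✓ → 18018
loan_id=15: ✓ → 25086
ltv_sum = 55572 + 65578 + 16718 + 18018 + 25086 = 180972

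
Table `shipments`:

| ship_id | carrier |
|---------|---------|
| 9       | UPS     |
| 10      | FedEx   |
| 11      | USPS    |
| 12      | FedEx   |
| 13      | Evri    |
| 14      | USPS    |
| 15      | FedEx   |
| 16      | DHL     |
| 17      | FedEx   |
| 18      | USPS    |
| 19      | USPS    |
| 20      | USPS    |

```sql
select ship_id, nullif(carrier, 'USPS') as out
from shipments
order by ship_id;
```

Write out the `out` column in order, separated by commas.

ship_id=9: carrier=UPS vs USPS: differ → UPS
ship_id=10: carrier=FedEx vs USPS: differ → FedEx
ship_id=11: carrier=USPS vs USPS: equal → NULL
ship_id=12: carrier=FedEx vs USPS: differ → FedEx
ship_id=13: carrier=Evri vs USPS: differ → Evri
ship_id=14: carrier=USPS vs USPS: equal → NULL
ship_id=15: carrier=FedEx vs USPS: differ → FedEx
ship_id=16: carrier=DHL vs USPS: differ → DHL
ship_id=17: carrier=FedEx vs USPS: differ → FedEx
ship_id=18: carrier=USPS vs USPS: equal → NULL
ship_id=19: carrier=USPS vs USPS: equal → NULL
ship_id=20: carrier=USPS vs USPS: equal → NULL

UPS, FedEx, NULL, FedEx, Evri, NULL, FedEx, DHL, FedEx, NULL, NULL, NULL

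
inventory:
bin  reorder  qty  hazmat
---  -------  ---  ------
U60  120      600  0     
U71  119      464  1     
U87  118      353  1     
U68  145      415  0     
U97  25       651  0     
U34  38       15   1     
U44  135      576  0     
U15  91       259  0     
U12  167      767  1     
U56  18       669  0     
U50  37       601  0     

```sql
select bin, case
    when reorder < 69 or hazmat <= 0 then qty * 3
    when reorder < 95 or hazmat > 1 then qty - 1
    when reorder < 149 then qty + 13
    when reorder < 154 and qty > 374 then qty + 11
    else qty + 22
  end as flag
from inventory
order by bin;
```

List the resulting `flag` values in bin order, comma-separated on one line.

bin=U12: ELSE → 789
bin=U15: reorder < 69 or hazmat <= 0 → 777
bin=U34: reorder < 69 or hazmat <= 0 → 45
bin=U44: reorder < 69 or hazmat <= 0 → 1728
bin=U50: reorder < 69 or hazmat <= 0 → 1803
bin=U56: reorder < 69 or hazmat <= 0 → 2007
bin=U60: reorder < 69 or hazmat <= 0 → 1800
bin=U68: reorder < 69 or hazmat <= 0 → 1245
bin=U71: reorder < 149 → 477
bin=U87: reorder < 149 → 366
bin=U97: reorder < 69 or hazmat <= 0 → 1953

789, 777, 45, 1728, 1803, 2007, 1800, 1245, 477, 366, 1953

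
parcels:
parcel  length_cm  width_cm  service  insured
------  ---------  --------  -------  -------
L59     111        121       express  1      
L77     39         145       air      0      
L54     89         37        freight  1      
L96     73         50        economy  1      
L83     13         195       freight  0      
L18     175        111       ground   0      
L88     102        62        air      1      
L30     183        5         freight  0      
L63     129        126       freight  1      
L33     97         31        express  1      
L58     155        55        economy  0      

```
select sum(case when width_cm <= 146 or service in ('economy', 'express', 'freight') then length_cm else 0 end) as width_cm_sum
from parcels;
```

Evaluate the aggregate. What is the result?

1166

parcel=L59: ✓ → 111
parcel=L77: ✓ → 39
parcel=L54: ✓ → 89
parcel=L96: ✓ → 73
parcel=L83: ✓ → 13
parcel=L18: ✓ → 175
parcel=L88: ✓ → 102
parcel=L30: ✓ → 183
parcel=L63: ✓ → 129
parcel=L33: ✓ → 97
parcel=L58: ✓ → 155
width_cm_sum = 111 + 39 + 89 + 73 + 13 + 175 + 102 + 183 + 129 + 97 + 155 = 1166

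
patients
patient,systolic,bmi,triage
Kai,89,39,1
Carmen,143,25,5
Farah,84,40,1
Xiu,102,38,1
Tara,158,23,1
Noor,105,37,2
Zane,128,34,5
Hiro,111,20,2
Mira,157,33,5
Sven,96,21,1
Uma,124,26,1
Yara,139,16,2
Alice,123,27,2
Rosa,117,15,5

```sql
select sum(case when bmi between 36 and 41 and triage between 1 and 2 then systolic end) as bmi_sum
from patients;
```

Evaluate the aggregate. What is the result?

380

patient=Kai: ✓ → 89
patient=Carmen: ✗
patient=Farah: ✓ → 84
patient=Xiu: ✓ → 102
patient=Tara: ✗
patient=Noor: ✓ → 105
patient=Zane: ✗
patient=Hiro: ✗
patient=Mira: ✗
patient=Sven: ✗
patient=Uma: ✗
patient=Yara: ✗
patient=Alice: ✗
patient=Rosa: ✗
bmi_sum = 89 + 84 + 102 + 105 = 380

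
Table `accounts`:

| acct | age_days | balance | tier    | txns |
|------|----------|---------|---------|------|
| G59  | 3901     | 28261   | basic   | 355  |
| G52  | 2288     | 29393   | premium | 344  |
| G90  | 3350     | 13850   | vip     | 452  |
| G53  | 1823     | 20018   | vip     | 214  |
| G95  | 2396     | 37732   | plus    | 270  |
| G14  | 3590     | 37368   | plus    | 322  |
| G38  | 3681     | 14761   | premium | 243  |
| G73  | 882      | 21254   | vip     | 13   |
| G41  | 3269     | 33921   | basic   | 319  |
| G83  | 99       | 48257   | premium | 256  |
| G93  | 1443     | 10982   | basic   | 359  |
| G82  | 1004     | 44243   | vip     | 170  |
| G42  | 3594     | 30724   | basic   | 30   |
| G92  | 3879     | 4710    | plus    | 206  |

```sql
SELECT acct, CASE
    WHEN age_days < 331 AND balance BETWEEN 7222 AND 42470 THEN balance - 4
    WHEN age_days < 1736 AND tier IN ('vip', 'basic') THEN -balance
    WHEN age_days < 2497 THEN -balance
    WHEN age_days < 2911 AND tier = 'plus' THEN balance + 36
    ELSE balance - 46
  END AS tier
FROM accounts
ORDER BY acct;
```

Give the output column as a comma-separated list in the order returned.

acct=G14: ELSE → 37322
acct=G38: ELSE → 14715
acct=G41: ELSE → 33875
acct=G42: ELSE → 30678
acct=G52: age_days < 2497 → -29393
acct=G53: age_days < 2497 → -20018
acct=G59: ELSE → 28215
acct=G73: age_days < 1736 AND tier IN ('vip', 'basic') → -21254
acct=G82: age_days < 1736 AND tier IN ('vip', 'basic') → -44243
acct=G83: age_days < 2497 → -48257
acct=G90: ELSE → 13804
acct=G92: ELSE → 4664
acct=G93: age_days < 1736 AND tier IN ('vip', 'basic') → -10982
acct=G95: age_days < 2497 → -37732

37322, 14715, 33875, 30678, -29393, -20018, 28215, -21254, -44243, -48257, 13804, 4664, -10982, -37732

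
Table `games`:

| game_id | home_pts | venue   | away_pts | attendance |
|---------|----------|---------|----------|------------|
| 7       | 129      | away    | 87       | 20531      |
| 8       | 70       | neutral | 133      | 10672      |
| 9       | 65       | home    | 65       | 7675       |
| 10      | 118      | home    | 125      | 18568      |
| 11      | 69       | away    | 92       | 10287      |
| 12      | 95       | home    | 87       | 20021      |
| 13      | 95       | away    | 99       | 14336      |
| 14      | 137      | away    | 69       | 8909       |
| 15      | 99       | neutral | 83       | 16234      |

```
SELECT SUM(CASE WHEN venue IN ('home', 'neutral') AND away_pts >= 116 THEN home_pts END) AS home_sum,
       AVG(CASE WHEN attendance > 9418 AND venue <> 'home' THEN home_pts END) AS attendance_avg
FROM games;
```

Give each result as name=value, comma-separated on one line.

[home_sum: venue IN ('home', 'neutral') AND away_pts >= 116]
game_id=7: ✗
game_id=8: ✓ → 70
game_id=9: ✗
game_id=10: ✓ → 118
game_id=11: ✗
game_id=12: ✗
game_id=13: ✗
game_id=14: ✗
game_id=15: ✗
home_sum = 70 + 118 = 188
—
[attendance_avg: attendance > 9418 AND venue <> 'home']
game_id=7: ✓ → 129
game_id=8: ✓ → 70
game_id=9: ✗
game_id=10: ✗
game_id=11: ✓ → 69
game_id=12: ✗
game_id=13: ✓ → 95
game_id=14: ✗
game_id=15: ✓ → 99
attendance_avg = (129 + 70 + 69 + 95 + 99) / 5 = 92.4

home_sum=188, attendance_avg=92.4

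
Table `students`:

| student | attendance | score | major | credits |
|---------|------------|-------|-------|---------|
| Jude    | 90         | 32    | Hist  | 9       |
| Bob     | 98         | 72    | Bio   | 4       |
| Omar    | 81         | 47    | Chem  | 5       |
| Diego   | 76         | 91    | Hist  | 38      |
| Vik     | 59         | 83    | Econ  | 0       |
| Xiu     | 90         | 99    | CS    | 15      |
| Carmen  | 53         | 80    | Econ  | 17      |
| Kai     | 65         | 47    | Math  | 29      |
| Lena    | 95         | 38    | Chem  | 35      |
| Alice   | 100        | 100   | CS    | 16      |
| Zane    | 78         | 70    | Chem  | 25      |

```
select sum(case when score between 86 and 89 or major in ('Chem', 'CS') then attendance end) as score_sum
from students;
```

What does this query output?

444

student=Jude: ✗
student=Bob: ✗
student=Omar: ✓ → 81
student=Diego: ✗
student=Vik: ✗
student=Xiu: ✓ → 90
student=Carmen: ✗
student=Kai: ✗
student=Lena: ✓ → 95
student=Alice: ✓ → 100
student=Zane: ✓ → 78
score_sum = 81 + 90 + 95 + 100 + 78 = 444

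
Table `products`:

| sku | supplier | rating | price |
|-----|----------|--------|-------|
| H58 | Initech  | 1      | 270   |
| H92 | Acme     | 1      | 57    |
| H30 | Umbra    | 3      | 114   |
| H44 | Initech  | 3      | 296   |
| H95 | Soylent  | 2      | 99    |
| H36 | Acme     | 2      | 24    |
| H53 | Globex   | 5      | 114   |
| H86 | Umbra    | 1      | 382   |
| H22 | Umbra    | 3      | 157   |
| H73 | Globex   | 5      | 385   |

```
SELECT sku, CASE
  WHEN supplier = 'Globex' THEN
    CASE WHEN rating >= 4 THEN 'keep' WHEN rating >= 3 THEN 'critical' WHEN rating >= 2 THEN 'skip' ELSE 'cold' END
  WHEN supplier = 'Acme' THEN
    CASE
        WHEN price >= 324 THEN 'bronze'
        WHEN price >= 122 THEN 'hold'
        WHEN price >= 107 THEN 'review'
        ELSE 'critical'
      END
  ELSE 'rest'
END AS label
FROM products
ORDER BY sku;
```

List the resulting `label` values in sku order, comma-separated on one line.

sku=H22: supplier='Umbra' → outer ELSE → rest
sku=H30: supplier='Umbra' → outer ELSE → rest
sku=H36: supplier='Acme' → inner[ELSE] → critical
sku=H44: supplier='Initech' → outer ELSE → rest
sku=H53: supplier='Globex' → inner[rating >= 4] → keep
sku=H58: supplier='Initech' → outer ELSE → rest
sku=H73: supplier='Globex' → inner[rating >= 4] → keep
sku=H86: supplier='Umbra' → outer ELSE → rest
sku=H92: supplier='Acme' → inner[ELSE] → critical
sku=H95: supplier='Soylent' → outer ELSE → rest

rest, rest, critical, rest, keep, rest, keep, rest, critical, rest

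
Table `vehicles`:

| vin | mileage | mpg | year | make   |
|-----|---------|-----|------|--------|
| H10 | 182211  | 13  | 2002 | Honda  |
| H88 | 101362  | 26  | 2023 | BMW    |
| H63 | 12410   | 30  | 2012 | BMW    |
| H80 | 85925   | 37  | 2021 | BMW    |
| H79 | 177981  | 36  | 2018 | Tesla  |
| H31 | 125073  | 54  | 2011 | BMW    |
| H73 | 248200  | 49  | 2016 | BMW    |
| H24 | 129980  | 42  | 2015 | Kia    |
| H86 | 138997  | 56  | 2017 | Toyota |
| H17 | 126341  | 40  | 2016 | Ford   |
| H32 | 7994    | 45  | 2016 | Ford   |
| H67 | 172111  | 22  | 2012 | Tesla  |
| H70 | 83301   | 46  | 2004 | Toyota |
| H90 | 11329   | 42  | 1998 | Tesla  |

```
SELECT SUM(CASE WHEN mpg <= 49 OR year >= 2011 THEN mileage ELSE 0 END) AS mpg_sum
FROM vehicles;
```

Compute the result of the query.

1603215

vin=H10: ✓ → 182211
vin=H88: ✓ → 101362
vin=H63: ✓ → 12410
vin=H80: ✓ → 85925
vin=H79: ✓ → 177981
vin=H31: ✓ → 125073
vin=H73: ✓ → 248200
vin=H24: ✓ → 129980
vin=H86: ✓ → 138997
vin=H17: ✓ → 126341
vin=H32: ✓ → 7994
vin=H67: ✓ → 172111
vin=H70: ✓ → 83301
vin=H90: ✓ → 11329
mpg_sum = 182211 + 101362 + 12410 + 85925 + 177981 + 125073 + 248200 + 129980 + 138997 + 126341 + 7994 + 172111 + 83301 + 11329 = 1603215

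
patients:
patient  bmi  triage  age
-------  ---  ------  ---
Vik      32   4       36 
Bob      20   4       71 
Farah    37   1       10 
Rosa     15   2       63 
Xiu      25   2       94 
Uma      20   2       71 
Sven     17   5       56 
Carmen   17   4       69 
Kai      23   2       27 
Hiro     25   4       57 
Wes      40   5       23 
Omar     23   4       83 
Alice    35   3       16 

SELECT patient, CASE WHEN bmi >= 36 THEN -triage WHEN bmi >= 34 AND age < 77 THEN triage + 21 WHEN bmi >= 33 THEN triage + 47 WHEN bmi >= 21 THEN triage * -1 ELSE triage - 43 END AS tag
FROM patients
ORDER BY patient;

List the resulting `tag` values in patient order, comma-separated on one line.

patient=Alice: bmi >= 34 AND age < 77 → 24
patient=Bob: ELSE → -39
patient=Carmen: ELSE → -39
patient=Farah: bmi >= 36 → -1
patient=Hiro: bmi >= 21 → -4
patient=Kai: bmi >= 21 → -2
patient=Omar: bmi >= 21 → -4
patient=Rosa: ELSE → -41
patient=Sven: ELSE → -38
patient=Uma: ELSE → -41
patient=Vik: bmi >= 21 → -4
patient=Wes: bmi >= 36 → -5
patient=Xiu: bmi >= 21 → -2

24, -39, -39, -1, -4, -2, -4, -41, -38, -41, -4, -5, -2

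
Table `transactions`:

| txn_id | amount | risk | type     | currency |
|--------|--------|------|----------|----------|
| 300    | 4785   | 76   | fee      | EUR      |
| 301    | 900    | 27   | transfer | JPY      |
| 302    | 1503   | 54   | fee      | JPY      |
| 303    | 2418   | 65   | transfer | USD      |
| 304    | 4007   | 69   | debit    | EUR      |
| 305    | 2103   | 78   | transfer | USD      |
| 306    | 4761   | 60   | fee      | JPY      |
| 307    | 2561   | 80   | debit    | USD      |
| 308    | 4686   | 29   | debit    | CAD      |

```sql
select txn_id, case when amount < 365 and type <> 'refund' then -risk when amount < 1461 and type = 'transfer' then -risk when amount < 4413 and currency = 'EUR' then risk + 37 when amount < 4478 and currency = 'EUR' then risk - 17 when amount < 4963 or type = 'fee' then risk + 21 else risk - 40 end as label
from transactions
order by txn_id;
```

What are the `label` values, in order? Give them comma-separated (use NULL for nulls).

txn_id=300: amount < 4963 or type = 'fee' → 97
txn_id=301: amount < 1461 and type = 'transfer' → -27
txn_id=302: amount < 4963 or type = 'fee' → 75
txn_id=303: amount < 4963 or type = 'fee' → 86
txn_id=304: amount < 4413 and currency = 'EUR' → 106
txn_id=305: amount < 4963 or type = 'fee' → 99
txn_id=306: amount < 4963 or type = 'fee' → 81
txn_id=307: amount < 4963 or type = 'fee' → 101
txn_id=308: amount < 4963 or type = 'fee' → 50

97, -27, 75, 86, 106, 99, 81, 101, 50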